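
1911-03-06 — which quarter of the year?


Month: March (month 3)
Q1: Jan-Mar, Q2: Apr-Jun, Q3: Jul-Sep, Q4: Oct-Dec

Q1


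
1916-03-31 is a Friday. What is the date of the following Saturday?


Current: Friday
Target: Saturday
Days ahead: 1

Next Saturday: 1916-04-01


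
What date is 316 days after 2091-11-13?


Start: 2091-11-13, add 316 days
November 2091 has 30 days: 30 - 13 = 17 days to November 30 -> 299 left
December 2091 has 31 days -> 268 left
January 2092 has 31 days -> 237 left
February 2092 has 29 days -> 208 left
March 2092 has 31 days -> 177 left
April 2092 has 30 days -> 147 left
May 2092 has 31 days -> 116 left
June 2092 has 30 days -> 86 left
July 2092 has 31 days -> 55 left
August 2092 has 31 days -> 24 left
September 2092: 24 <= 30 -> lands on September 24

Result: 2092-09-24


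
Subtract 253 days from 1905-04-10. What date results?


Start: 1905-04-10, subtract 253 days
Back 10 days from April 10 reaches March 31, 1905 -> 243 left
March 1905 has 31 days -> back to February 28, 1905 -> 212 left
February 1905 has 28 days -> back to January 31, 1905 -> 184 left
January 1905 has 31 days -> back to December 31, 1904 -> 153 left
December 1904 has 31 days -> back to November 30, 1904 -> 122 left
November 1904 has 30 days -> back to October 31, 1904 -> 92 left
October 1904 has 31 days -> back to September 30, 1904 -> 61 left
September 1904 has 30 days -> back to August 31, 1904 -> 31 left
August 1904 has 31 days -> back to July 31, 1904 -> 0 left
July 1904: 31 - 0 = 31 -> lands on July 31

Result: 1904-07-31


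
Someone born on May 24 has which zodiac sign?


Date: May 24
Conventional tropical zodiac dates: Gemini from May 21 onward; Cancer starts June 21
May 24 falls within the Gemini range

Gemini


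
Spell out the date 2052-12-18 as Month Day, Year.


ISO 2052-12-18 parses as year=2052, month=12, day=18
Month 12 -> December

December 18, 2052


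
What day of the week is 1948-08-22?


Date: August 22, 1948
Anchor: Jan 1, 1948. With p = 1948 - 1 = 1947: (p + p//4 - p//100 + p//400) mod 7 = (1947 + 486 - 19 + 4) mod 7 = 2418 mod 7 = 3 -> Thursday (Mon=0 ... Sun=6)
Days before August (Jan-Jul): 213; offset = 213 + 22 - 1 = 234
Weekday index = (3 + 234) mod 7 = 6

Day of the week: Sunday


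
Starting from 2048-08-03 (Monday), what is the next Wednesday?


Current: Monday
Target: Wednesday
Days ahead: 2

Next Wednesday: 2048-08-05


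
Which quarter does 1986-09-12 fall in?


Month: September (month 9)
Q1: Jan-Mar, Q2: Apr-Jun, Q3: Jul-Sep, Q4: Oct-Dec

Q3


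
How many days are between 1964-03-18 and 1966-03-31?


From 1964-03-18 to 1966-03-31
1964-03-18: days before March = 31 + 29 = 60 (1964 is a leap year); day of year = 60 + 18 = 78
1966-03-31: days before March = 31 + 28 = 59 (1966 is not a leap year); day of year = 59 + 31 = 90
Rest of 1964: 366 - 78 = 288
Full years 1965 (365): 365
Total = 288 + 365 + 90 = 743

743 days


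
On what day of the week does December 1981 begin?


Target: December 1, 1981
Anchor: Jan 1, 1981. With p = 1981 - 1 = 1980: (p + p//4 - p//100 + p//400) mod 7 = (1980 + 495 - 19 + 4) mod 7 = 2460 mod 7 = 3 -> Thursday (Mon=0 ... Sun=6)
Days before December (Jan-Nov): 334 days
Weekday index = (3 + 334) mod 7 = 1

Tuesday


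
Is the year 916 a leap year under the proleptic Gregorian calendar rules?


Gregorian leap year rule: divisible by 4, but not by 100, unless also by 400.
916 is divisible by 4 but not 100 -> leap year

Yes


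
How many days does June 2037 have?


June 2037

30 days


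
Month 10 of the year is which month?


Month 10 of 12

October


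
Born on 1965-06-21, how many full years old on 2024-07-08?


Birth: 1965-06-21
Reference: 2024-07-08
Year difference: 2024 - 1965 = 59

59 years old


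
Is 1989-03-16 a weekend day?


Anchor: Jan 1, 1989. With p = 1989 - 1 = 1988: (p + p//4 - p//100 + p//400) mod 7 = (1988 + 497 - 19 + 4) mod 7 = 2470 mod 7 = 6 -> Sunday (Mon=0 ... Sun=6)
Day of year: 75; offset = 74
Weekday index = (6 + 74) mod 7 = 3 -> Thursday
Weekend days: Saturday, Sunday

No


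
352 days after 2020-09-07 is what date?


Start: 2020-09-07, add 352 days
September 2020 has 30 days: 30 - 7 = 23 days to September 30 -> 329 left
October 2020 has 31 days -> 298 left
November 2020 has 30 days -> 268 left
December 2020 has 31 days -> 237 left
January 2021 has 31 days -> 206 left
February 2021 has 28 days -> 178 left
March 2021 has 31 days -> 147 left
April 2021 has 30 days -> 117 left
May 2021 has 31 days -> 86 left
June 2021 has 30 days -> 56 left
July 2021 has 31 days -> 25 left
August 2021: 25 <= 31 -> lands on August 25

Result: 2021-08-25


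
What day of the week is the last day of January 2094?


January 2094 has 31 days
Anchor: Jan 1, 2094. With p = 2094 - 1 = 2093: (p + p//4 - p//100 + p//400) mod 7 = (2093 + 523 - 20 + 5) mod 7 = 2601 mod 7 = 4 -> Friday (Mon=0 ... Sun=6)
January 1 is the anchor itself -> Friday
Last day offset: 31 - 1 = 30 days
Weekday index = (4 + 30) mod 7 = 6

Sunday, January 31


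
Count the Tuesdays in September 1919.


September 1919 has 30 days
Anchor: Jan 1, 1919. With p = 1919 - 1 = 1918: (p + p//4 - p//100 + p//400) mod 7 = (1918 + 479 - 19 + 4) mod 7 = 2382 mod 7 = 2 -> Wednesday (Mon=0 ... Sun=6)
Days before September (Jan-Aug): 243; September 1 index = (2 + 243) mod 7 = 0 -> Monday
First Tuesday is September 2
Tuesdays: 2, 9, 16, 23, 30

5 Tuesdays


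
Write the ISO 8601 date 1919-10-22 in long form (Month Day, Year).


ISO 1919-10-22 parses as year=1919, month=10, day=22
Month 10 -> October

October 22, 1919


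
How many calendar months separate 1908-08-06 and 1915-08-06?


From August 1908 to August 1915
7 years * 12 = 84 months = 84

84 months


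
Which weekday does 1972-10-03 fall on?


Date: October 3, 1972
Anchor: Jan 1, 1972. With p = 1972 - 1 = 1971: (p + p//4 - p//100 + p//400) mod 7 = (1971 + 492 - 19 + 4) mod 7 = 2448 mod 7 = 5 -> Saturday (Mon=0 ... Sun=6)
Days before October (Jan-Sep): 274; offset = 274 + 3 - 1 = 276
Weekday index = (5 + 276) mod 7 = 1

Day of the week: Tuesday


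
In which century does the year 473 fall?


Century = (year - 1) // 100 + 1
= (473 - 1) // 100 + 1
= 472 // 100 + 1
= 4 + 1

5th century


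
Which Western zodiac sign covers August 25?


Date: August 25
Conventional tropical zodiac dates: Virgo from August 23 onward; Libra starts September 23
August 25 falls within the Virgo range

Virgo


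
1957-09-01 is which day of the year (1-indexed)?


Date: September 1, 1957
Days in months 1 through 8: 243
Plus 1 days in September

Day of year: 244


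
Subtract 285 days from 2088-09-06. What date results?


Start: 2088-09-06, subtract 285 days
Back 6 days from September 6 reaches August 31, 2088 -> 279 left
August 2088 has 31 days -> back to July 31, 2088 -> 248 left
July 2088 has 31 days -> back to June 30, 2088 -> 217 left
June 2088 has 30 days -> back to May 31, 2088 -> 187 left
May 2088 has 31 days -> back to April 30, 2088 -> 156 left
April 2088 has 30 days -> back to March 31, 2088 -> 126 left
March 2088 has 31 days -> back to February 29, 2088 -> 95 left
February 2088 has 29 days -> back to January 31, 2088 -> 66 left
January 2088 has 31 days -> back to December 31, 2087 -> 35 left
December 2087 has 31 days -> back to November 30, 2087 -> 4 left
November 2087: 30 - 4 = 26 -> lands on November 26

Result: 2087-11-26


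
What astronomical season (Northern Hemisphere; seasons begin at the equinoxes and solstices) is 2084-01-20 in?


Date: January 20
Astronomical Winter (approx.; exact equinox/solstice day varies by year): December 21 to March 19
January 20 falls within the Winter window

Winter


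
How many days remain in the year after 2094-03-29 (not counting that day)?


Day of year: 88 of 365
Remaining = 365 - 88

277 days


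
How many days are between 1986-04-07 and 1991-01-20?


From 1986-04-07 to 1991-01-20
1986-04-07: days before April = 31 + 28 + 31 = 90 (1986 is not a leap year); day of year = 90 + 7 = 97
1991-01-20: day of year = 20
Rest of 1986: 365 - 97 = 268
Full years 1987 (365), 1988 (366), 1989 (365), 1990 (365): 1461
Total = 268 + 1461 + 20 = 1749

1749 days


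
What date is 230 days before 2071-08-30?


Start: 2071-08-30, subtract 230 days
Back 30 days from August 30 reaches July 31, 2071 -> 200 left
July 2071 has 31 days -> back to June 30, 2071 -> 169 left
June 2071 has 30 days -> back to May 31, 2071 -> 139 left
May 2071 has 31 days -> back to April 30, 2071 -> 108 left
April 2071 has 30 days -> back to March 31, 2071 -> 78 left
March 2071 has 31 days -> back to February 28, 2071 -> 47 left
February 2071 has 28 days -> back to January 31, 2071 -> 19 left
January 2071: 31 - 19 = 12 -> lands on January 12

Result: 2071-01-12


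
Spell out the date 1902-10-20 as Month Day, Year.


ISO 1902-10-20 parses as year=1902, month=10, day=20
Month 10 -> October

October 20, 1902


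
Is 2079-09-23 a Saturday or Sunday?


Anchor: Jan 1, 2079. With p = 2079 - 1 = 2078: (p + p//4 - p//100 + p//400) mod 7 = (2078 + 519 - 20 + 5) mod 7 = 2582 mod 7 = 6 -> Sunday (Mon=0 ... Sun=6)
Day of year: 266; offset = 265
Weekday index = (6 + 265) mod 7 = 5 -> Saturday
Weekend days: Saturday, Sunday

Yes


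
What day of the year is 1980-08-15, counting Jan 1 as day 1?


Date: August 15, 1980
Days in months 1 through 7: 213
Plus 15 days in August

Day of year: 228


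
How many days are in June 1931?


June 1931

30 days


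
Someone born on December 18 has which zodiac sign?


Date: December 18
Conventional tropical zodiac dates: Sagittarius from November 22 onward; Capricorn starts December 22
December 18 falls within the Sagittarius range

Sagittarius


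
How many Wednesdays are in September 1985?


September 1985 has 30 days
Anchor: Jan 1, 1985. With p = 1985 - 1 = 1984: (p + p//4 - p//100 + p//400) mod 7 = (1984 + 496 - 19 + 4) mod 7 = 2465 mod 7 = 1 -> Tuesday (Mon=0 ... Sun=6)
Days before September (Jan-Aug): 243; September 1 index = (1 + 243) mod 7 = 6 -> Sunday
First Wednesday is September 4
Wednesdays: 4, 11, 18, 25

4 Wednesdays


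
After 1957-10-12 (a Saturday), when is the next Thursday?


Current: Saturday
Target: Thursday
Days ahead: 5

Next Thursday: 1957-10-17


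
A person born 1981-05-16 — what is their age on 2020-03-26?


Birth: 1981-05-16
Reference: 2020-03-26
Year difference: 2020 - 1981 = 39
Birthday not yet reached in 2020, subtract 1

38 years old


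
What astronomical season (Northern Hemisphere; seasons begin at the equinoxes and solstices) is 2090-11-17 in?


Date: November 17
Astronomical Autumn (approx.; exact equinox/solstice day varies by year): September 22 to December 20
November 17 falls within the Autumn window

Autumn


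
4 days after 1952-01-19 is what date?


Start: 1952-01-19, add 4 days
January 1952 has 31 days; 19 + 4 = 23 stays within January

Result: 1952-01-23


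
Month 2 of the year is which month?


Month 2 of 12

February


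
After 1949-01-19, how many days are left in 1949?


Day of year: 19 of 365
Remaining = 365 - 19

346 days


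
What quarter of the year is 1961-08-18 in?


Month: August (month 8)
Q1: Jan-Mar, Q2: Apr-Jun, Q3: Jul-Sep, Q4: Oct-Dec

Q3


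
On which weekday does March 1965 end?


March 1965 has 31 days
Anchor: Jan 1, 1965. With p = 1965 - 1 = 1964: (p + p//4 - p//100 + p//400) mod 7 = (1964 + 491 - 19 + 4) mod 7 = 2440 mod 7 = 4 -> Friday (Mon=0 ... Sun=6)
Days before March (Jan-Feb): 59; March 1 index = (4 + 59) mod 7 = 0 -> Monday
Last day offset: 31 - 1 = 30 days
Weekday index = (0 + 30) mod 7 = 2

Wednesday, March 31


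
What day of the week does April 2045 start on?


Target: April 1, 2045
Anchor: Jan 1, 2045. With p = 2045 - 1 = 2044: (p + p//4 - p//100 + p//400) mod 7 = (2044 + 511 - 20 + 5) mod 7 = 2540 mod 7 = 6 -> Sunday (Mon=0 ... Sun=6)
Days before April (Jan-Mar): 90 days
Weekday index = (6 + 90) mod 7 = 5

Saturday


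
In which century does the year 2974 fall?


Century = (year - 1) // 100 + 1
= (2974 - 1) // 100 + 1
= 2973 // 100 + 1
= 29 + 1

30th century


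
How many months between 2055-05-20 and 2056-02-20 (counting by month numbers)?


From May 2055 to February 2056
1 year * 12 = 12 months, minus 3 months = 9

9 months


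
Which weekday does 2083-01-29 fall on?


Date: January 29, 2083
Anchor: Jan 1, 2083. With p = 2083 - 1 = 2082: (p + p//4 - p//100 + p//400) mod 7 = (2082 + 520 - 20 + 5) mod 7 = 2587 mod 7 = 4 -> Friday (Mon=0 ... Sun=6)
Days into year = 29 - 1 = 28
Weekday index = (4 + 28) mod 7 = 4

Day of the week: Friday


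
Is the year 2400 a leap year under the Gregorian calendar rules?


Gregorian leap year rule: divisible by 4, but not by 100, unless also by 400.
2400 is divisible by 400 -> leap year

Yes


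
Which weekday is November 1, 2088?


Target: November 1, 2088
Anchor: Jan 1, 2088. With p = 2088 - 1 = 2087: (p + p//4 - p//100 + p//400) mod 7 = (2087 + 521 - 20 + 5) mod 7 = 2593 mod 7 = 3 -> Thursday (Mon=0 ... Sun=6)
Days before November (Jan-Oct): 305 days
Weekday index = (3 + 305) mod 7 = 0

Monday


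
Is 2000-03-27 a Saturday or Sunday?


Anchor: Jan 1, 2000. With p = 2000 - 1 = 1999: (p + p//4 - p//100 + p//400) mod 7 = (1999 + 499 - 19 + 4) mod 7 = 2483 mod 7 = 5 -> Saturday (Mon=0 ... Sun=6)
Day of year: 87; offset = 86
Weekday index = (5 + 86) mod 7 = 0 -> Monday
Weekend days: Saturday, Sunday

No


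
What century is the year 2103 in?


Century = (year - 1) // 100 + 1
= (2103 - 1) // 100 + 1
= 2102 // 100 + 1
= 21 + 1

22nd century


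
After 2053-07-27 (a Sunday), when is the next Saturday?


Current: Sunday
Target: Saturday
Days ahead: 6

Next Saturday: 2053-08-02


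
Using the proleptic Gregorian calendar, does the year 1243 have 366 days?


Gregorian leap year rule: divisible by 4, but not by 100, unless also by 400.
1243 is not divisible by 4 -> not a leap year

No


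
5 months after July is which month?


July is month 7
7 + 5 = 12

December


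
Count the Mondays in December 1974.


December 1974 has 31 days
Anchor: Jan 1, 1974. With p = 1974 - 1 = 1973: (p + p//4 - p//100 + p//400) mod 7 = (1973 + 493 - 19 + 4) mod 7 = 2451 mod 7 = 1 -> Tuesday (Mon=0 ... Sun=6)
Days before December (Jan-Nov): 334; December 1 index = (1 + 334) mod 7 = 6 -> Sunday
First Monday is December 2
Mondays: 2, 9, 16, 23, 30

5 Mondays


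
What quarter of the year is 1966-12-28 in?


Month: December (month 12)
Q1: Jan-Mar, Q2: Apr-Jun, Q3: Jul-Sep, Q4: Oct-Dec

Q4


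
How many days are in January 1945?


January 1945

31 days


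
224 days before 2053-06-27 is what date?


Start: 2053-06-27, subtract 224 days
Back 27 days from June 27 reaches May 31, 2053 -> 197 left
May 2053 has 31 days -> back to April 30, 2053 -> 166 left
April 2053 has 30 days -> back to March 31, 2053 -> 136 left
March 2053 has 31 days -> back to February 28, 2053 -> 105 left
February 2053 has 28 days -> back to January 31, 2053 -> 77 left
January 2053 has 31 days -> back to December 31, 2052 -> 46 left
December 2052 has 31 days -> back to November 30, 2052 -> 15 left
November 2052: 30 - 15 = 15 -> lands on November 15

Result: 2052-11-15


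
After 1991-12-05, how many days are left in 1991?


Day of year: 339 of 365
Remaining = 365 - 339

26 days


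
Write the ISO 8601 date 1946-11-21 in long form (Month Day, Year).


ISO 1946-11-21 parses as year=1946, month=11, day=21
Month 11 -> November

November 21, 1946


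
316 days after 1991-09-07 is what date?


Start: 1991-09-07, add 316 days
September 1991 has 30 days: 30 - 7 = 23 days to September 30 -> 293 left
October 1991 has 31 days -> 262 left
November 1991 has 30 days -> 232 left
December 1991 has 31 days -> 201 left
January 1992 has 31 days -> 170 left
February 1992 has 29 days -> 141 left
March 1992 has 31 days -> 110 left
April 1992 has 30 days -> 80 left
May 1992 has 31 days -> 49 left
June 1992 has 30 days -> 19 left
July 1992: 19 <= 31 -> lands on July 19

Result: 1992-07-19


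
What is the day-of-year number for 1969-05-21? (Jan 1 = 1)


Date: May 21, 1969
Days in months 1 through 4: 120
Plus 21 days in May

Day of year: 141


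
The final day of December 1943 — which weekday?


December 1943 has 31 days
Anchor: Jan 1, 1943. With p = 1943 - 1 = 1942: (p + p//4 - p//100 + p//400) mod 7 = (1942 + 485 - 19 + 4) mod 7 = 2412 mod 7 = 4 -> Friday (Mon=0 ... Sun=6)
Days before December (Jan-Nov): 334; December 1 index = (4 + 334) mod 7 = 2 -> Wednesday
Last day offset: 31 - 1 = 30 days
Weekday index = (2 + 30) mod 7 = 4

Friday, December 31


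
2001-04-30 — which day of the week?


Date: April 30, 2001
Anchor: Jan 1, 2001. With p = 2001 - 1 = 2000: (p + p//4 - p//100 + p//400) mod 7 = (2000 + 500 - 20 + 5) mod 7 = 2485 mod 7 = 0 -> Monday (Mon=0 ... Sun=6)
Days before April (Jan-Mar): 90; offset = 90 + 30 - 1 = 119
Weekday index = (0 + 119) mod 7 = 0

Day of the week: Monday


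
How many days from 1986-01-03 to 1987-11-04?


From 1986-01-03 to 1987-11-04
1986-01-03: day of year = 3
1987-11-04: days before November = 31 + 28 + 31 + 30 + 31 + 30 + 31 + 31 + 30 + 31 = 304 (1987 is not a leap year); day of year = 304 + 4 = 308
Rest of 1986: 365 - 3 = 362
Total = 362 + 308 = 670

670 days


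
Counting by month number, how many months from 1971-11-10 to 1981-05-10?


From November 1971 to May 1981
10 years * 12 = 120 months, minus 6 months = 114

114 months


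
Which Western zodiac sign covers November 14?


Date: November 14
Conventional tropical zodiac dates: Scorpio from October 23 onward; Sagittarius starts November 22
November 14 falls within the Scorpio range

Scorpio


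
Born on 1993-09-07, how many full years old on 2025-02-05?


Birth: 1993-09-07
Reference: 2025-02-05
Year difference: 2025 - 1993 = 32
Birthday not yet reached in 2025, subtract 1

31 years old


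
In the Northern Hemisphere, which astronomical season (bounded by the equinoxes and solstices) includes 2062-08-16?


Date: August 16
Astronomical Summer (approx.; exact equinox/solstice day varies by year): June 21 to September 21
August 16 falls within the Summer window

Summer


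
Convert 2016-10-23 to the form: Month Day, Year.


ISO 2016-10-23 parses as year=2016, month=10, day=23
Month 10 -> October

October 23, 2016


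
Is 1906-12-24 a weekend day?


Anchor: Jan 1, 1906. With p = 1906 - 1 = 1905: (p + p//4 - p//100 + p//400) mod 7 = (1905 + 476 - 19 + 4) mod 7 = 2366 mod 7 = 0 -> Monday (Mon=0 ... Sun=6)
Day of year: 358; offset = 357
Weekday index = (0 + 357) mod 7 = 0 -> Monday
Weekend days: Saturday, Sunday

No


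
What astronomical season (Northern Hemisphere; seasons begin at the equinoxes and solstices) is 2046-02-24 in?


Date: February 24
Astronomical Winter (approx.; exact equinox/solstice day varies by year): December 21 to March 19
February 24 falls within the Winter window

Winter


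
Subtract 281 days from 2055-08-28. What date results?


Start: 2055-08-28, subtract 281 days
Back 28 days from August 28 reaches July 31, 2055 -> 253 left
July 2055 has 31 days -> back to June 30, 2055 -> 222 left
June 2055 has 30 days -> back to May 31, 2055 -> 192 left
May 2055 has 31 days -> back to April 30, 2055 -> 161 left
April 2055 has 30 days -> back to March 31, 2055 -> 131 left
March 2055 has 31 days -> back to February 28, 2055 -> 100 left
February 2055 has 28 days -> back to January 31, 2055 -> 72 left
January 2055 has 31 days -> back to December 31, 2054 -> 41 left
December 2054 has 31 days -> back to November 30, 2054 -> 10 left
November 2054: 30 - 10 = 20 -> lands on November 20

Result: 2054-11-20


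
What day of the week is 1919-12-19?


Date: December 19, 1919
Anchor: Jan 1, 1919. With p = 1919 - 1 = 1918: (p + p//4 - p//100 + p//400) mod 7 = (1918 + 479 - 19 + 4) mod 7 = 2382 mod 7 = 2 -> Wednesday (Mon=0 ... Sun=6)
Days before December (Jan-Nov): 334; offset = 334 + 19 - 1 = 352
Weekday index = (2 + 352) mod 7 = 4

Day of the week: Friday


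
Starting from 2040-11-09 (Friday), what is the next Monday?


Current: Friday
Target: Monday
Days ahead: 3

Next Monday: 2040-11-12


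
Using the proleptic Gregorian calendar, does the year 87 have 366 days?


Gregorian leap year rule: divisible by 4, but not by 100, unless also by 400.
87 is not divisible by 4 -> not a leap year

No


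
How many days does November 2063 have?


November 2063

30 days


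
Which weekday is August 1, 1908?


Target: August 1, 1908
Anchor: Jan 1, 1908. With p = 1908 - 1 = 1907: (p + p//4 - p//100 + p//400) mod 7 = (1907 + 476 - 19 + 4) mod 7 = 2368 mod 7 = 2 -> Wednesday (Mon=0 ... Sun=6)
Days before August (Jan-Jul): 213 days
Weekday index = (2 + 213) mod 7 = 5

Saturday


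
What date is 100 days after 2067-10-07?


Start: 2067-10-07, add 100 days
October 2067 has 31 days: 31 - 7 = 24 days to October 31 -> 76 left
November 2067 has 30 days -> 46 left
December 2067 has 31 days -> 15 left
January 2068: 15 <= 31 -> lands on January 15

Result: 2068-01-15


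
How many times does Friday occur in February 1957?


February 1957 has 28 days
Anchor: Jan 1, 1957. With p = 1957 - 1 = 1956: (p + p//4 - p//100 + p//400) mod 7 = (1956 + 489 - 19 + 4) mod 7 = 2430 mod 7 = 1 -> Tuesday (Mon=0 ... Sun=6)
Days before February (Jan): 31; February 1 index = (1 + 31) mod 7 = 4 -> Friday
First Friday is February 1
Fridays: 1, 8, 15, 22

4 Fridays


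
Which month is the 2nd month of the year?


Month 2 of 12

February


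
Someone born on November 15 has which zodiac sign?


Date: November 15
Conventional tropical zodiac dates: Scorpio from October 23 onward; Sagittarius starts November 22
November 15 falls within the Scorpio range

Scorpio


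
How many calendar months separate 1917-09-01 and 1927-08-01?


From September 1917 to August 1927
10 years * 12 = 120 months, minus 1 month = 119

119 months


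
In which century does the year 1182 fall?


Century = (year - 1) // 100 + 1
= (1182 - 1) // 100 + 1
= 1181 // 100 + 1
= 11 + 1

12th century


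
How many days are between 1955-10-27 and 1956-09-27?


From 1955-10-27 to 1956-09-27
1955-10-27: days before October = 31 + 28 + 31 + 30 + 31 + 30 + 31 + 31 + 30 = 273 (1955 is not a leap year); day of year = 273 + 27 = 300
1956-09-27: days before September = 31 + 29 + 31 + 30 + 31 + 30 + 31 + 31 = 244 (1956 is a leap year); day of year = 244 + 27 = 271
Rest of 1955: 365 - 300 = 65
Total = 65 + 271 = 336

336 days


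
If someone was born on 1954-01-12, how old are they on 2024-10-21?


Birth: 1954-01-12
Reference: 2024-10-21
Year difference: 2024 - 1954 = 70

70 years old


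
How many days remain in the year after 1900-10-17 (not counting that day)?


Day of year: 290 of 365
Remaining = 365 - 290

75 days


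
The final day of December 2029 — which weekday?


December 2029 has 31 days
Anchor: Jan 1, 2029. With p = 2029 - 1 = 2028: (p + p//4 - p//100 + p//400) mod 7 = (2028 + 507 - 20 + 5) mod 7 = 2520 mod 7 = 0 -> Monday (Mon=0 ... Sun=6)
Days before December (Jan-Nov): 334; December 1 index = (0 + 334) mod 7 = 5 -> Saturday
Last day offset: 31 - 1 = 30 days
Weekday index = (5 + 30) mod 7 = 0

Monday, December 31


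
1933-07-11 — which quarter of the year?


Month: July (month 7)
Q1: Jan-Mar, Q2: Apr-Jun, Q3: Jul-Sep, Q4: Oct-Dec

Q3


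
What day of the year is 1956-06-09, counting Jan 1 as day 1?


Date: June 9, 1956
Days in months 1 through 5: 152
Plus 9 days in June

Day of year: 161


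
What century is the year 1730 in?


Century = (year - 1) // 100 + 1
= (1730 - 1) // 100 + 1
= 1729 // 100 + 1
= 17 + 1

18th century


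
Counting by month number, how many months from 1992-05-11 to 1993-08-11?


From May 1992 to August 1993
1 year * 12 = 12 months, plus 3 months = 15

15 months


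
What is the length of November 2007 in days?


November 2007

30 days


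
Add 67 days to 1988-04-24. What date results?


Start: 1988-04-24, add 67 days
April 1988 has 30 days: 30 - 24 = 6 days to April 30 -> 61 left
May 1988 has 31 days -> 30 left
June 1988: 30 <= 30 -> lands on June 30

Result: 1988-06-30


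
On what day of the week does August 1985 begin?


Target: August 1, 1985
Anchor: Jan 1, 1985. With p = 1985 - 1 = 1984: (p + p//4 - p//100 + p//400) mod 7 = (1984 + 496 - 19 + 4) mod 7 = 2465 mod 7 = 1 -> Tuesday (Mon=0 ... Sun=6)
Days before August (Jan-Jul): 212 days
Weekday index = (1 + 212) mod 7 = 3

Thursday


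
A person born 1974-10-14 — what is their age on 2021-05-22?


Birth: 1974-10-14
Reference: 2021-05-22
Year difference: 2021 - 1974 = 47
Birthday not yet reached in 2021, subtract 1

46 years old


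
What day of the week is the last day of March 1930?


March 1930 has 31 days
Anchor: Jan 1, 1930. With p = 1930 - 1 = 1929: (p + p//4 - p//100 + p//400) mod 7 = (1929 + 482 - 19 + 4) mod 7 = 2396 mod 7 = 2 -> Wednesday (Mon=0 ... Sun=6)
Days before March (Jan-Feb): 59; March 1 index = (2 + 59) mod 7 = 5 -> Saturday
Last day offset: 31 - 1 = 30 days
Weekday index = (5 + 30) mod 7 = 0

Monday, March 31


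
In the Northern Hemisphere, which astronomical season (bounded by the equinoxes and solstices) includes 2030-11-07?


Date: November 7
Astronomical Autumn (approx.; exact equinox/solstice day varies by year): September 22 to December 20
November 7 falls within the Autumn window

Autumn


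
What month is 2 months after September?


September is month 9
9 + 2 = 11

November


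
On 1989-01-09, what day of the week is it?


Date: January 9, 1989
Anchor: Jan 1, 1989. With p = 1989 - 1 = 1988: (p + p//4 - p//100 + p//400) mod 7 = (1988 + 497 - 19 + 4) mod 7 = 2470 mod 7 = 6 -> Sunday (Mon=0 ... Sun=6)
Days into year = 9 - 1 = 8
Weekday index = (6 + 8) mod 7 = 0

Day of the week: Monday


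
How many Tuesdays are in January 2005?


January 2005 has 31 days
Anchor: Jan 1, 2005. With p = 2005 - 1 = 2004: (p + p//4 - p//100 + p//400) mod 7 = (2004 + 501 - 20 + 5) mod 7 = 2490 mod 7 = 5 -> Saturday (Mon=0 ... Sun=6)
January 1 is the anchor itself -> Saturday
First Tuesday is January 4
Tuesdays: 4, 11, 18, 25

4 Tuesdays


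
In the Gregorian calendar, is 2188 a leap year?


Gregorian leap year rule: divisible by 4, but not by 100, unless also by 400.
2188 is divisible by 4 but not 100 -> leap year

Yes


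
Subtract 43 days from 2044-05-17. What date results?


Start: 2044-05-17, subtract 43 days
Back 17 days from May 17 reaches April 30, 2044 -> 26 left
April 2044: 30 - 26 = 4 -> lands on April 4

Result: 2044-04-04


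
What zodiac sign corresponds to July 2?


Date: July 2
Conventional tropical zodiac dates: Cancer from June 21 onward; Leo starts July 23
July 2 falls within the Cancer range

Cancer


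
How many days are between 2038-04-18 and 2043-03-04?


From 2038-04-18 to 2043-03-04
2038-04-18: days before April = 31 + 28 + 31 = 90 (2038 is not a leap year); day of year = 90 + 18 = 108
2043-03-04: days before March = 31 + 28 = 59 (2043 is not a leap year); day of year = 59 + 4 = 63
Rest of 2038: 365 - 108 = 257
Full years 2039 (365), 2040 (366), 2041 (365), 2042 (365): 1461
Total = 257 + 1461 + 63 = 1781

1781 days


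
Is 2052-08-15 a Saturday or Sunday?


Anchor: Jan 1, 2052. With p = 2052 - 1 = 2051: (p + p//4 - p//100 + p//400) mod 7 = (2051 + 512 - 20 + 5) mod 7 = 2548 mod 7 = 0 -> Monday (Mon=0 ... Sun=6)
Day of year: 228; offset = 227
Weekday index = (0 + 227) mod 7 = 3 -> Thursday
Weekend days: Saturday, Sunday

No


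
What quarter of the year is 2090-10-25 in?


Month: October (month 10)
Q1: Jan-Mar, Q2: Apr-Jun, Q3: Jul-Sep, Q4: Oct-Dec

Q4


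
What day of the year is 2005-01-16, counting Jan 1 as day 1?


Date: January 16, 2005
No months before January
Plus 16 days in January

Day of year: 16


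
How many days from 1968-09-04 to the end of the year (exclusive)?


Day of year: 248 of 366
Remaining = 366 - 248

118 days


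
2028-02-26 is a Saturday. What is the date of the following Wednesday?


Current: Saturday
Target: Wednesday
Days ahead: 4

Next Wednesday: 2028-03-01


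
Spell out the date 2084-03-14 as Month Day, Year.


ISO 2084-03-14 parses as year=2084, month=03, day=14
Month 3 -> March

March 14, 2084


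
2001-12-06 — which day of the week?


Date: December 6, 2001
Anchor: Jan 1, 2001. With p = 2001 - 1 = 2000: (p + p//4 - p//100 + p//400) mod 7 = (2000 + 500 - 20 + 5) mod 7 = 2485 mod 7 = 0 -> Monday (Mon=0 ... Sun=6)
Days before December (Jan-Nov): 334; offset = 334 + 6 - 1 = 339
Weekday index = (0 + 339) mod 7 = 3

Day of the week: Thursday


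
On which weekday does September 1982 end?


September 1982 has 30 days
Anchor: Jan 1, 1982. With p = 1982 - 1 = 1981: (p + p//4 - p//100 + p//400) mod 7 = (1981 + 495 - 19 + 4) mod 7 = 2461 mod 7 = 4 -> Friday (Mon=0 ... Sun=6)
Days before September (Jan-Aug): 243; September 1 index = (4 + 243) mod 7 = 2 -> Wednesday
Last day offset: 30 - 1 = 29 days
Weekday index = (2 + 29) mod 7 = 3

Thursday, September 30


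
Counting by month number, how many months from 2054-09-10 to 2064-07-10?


From September 2054 to July 2064
10 years * 12 = 120 months, minus 2 months = 118

118 months


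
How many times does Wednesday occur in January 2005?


January 2005 has 31 days
Anchor: Jan 1, 2005. With p = 2005 - 1 = 2004: (p + p//4 - p//100 + p//400) mod 7 = (2004 + 501 - 20 + 5) mod 7 = 2490 mod 7 = 5 -> Saturday (Mon=0 ... Sun=6)
January 1 is the anchor itself -> Saturday
First Wednesday is January 5
Wednesdays: 5, 12, 19, 26

4 Wednesdays


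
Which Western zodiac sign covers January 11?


Date: January 11
Conventional tropical zodiac dates: Capricorn from December 22 onward; Aquarius starts January 20
January 11 falls within the Capricorn range

Capricorn


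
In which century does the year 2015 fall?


Century = (year - 1) // 100 + 1
= (2015 - 1) // 100 + 1
= 2014 // 100 + 1
= 20 + 1

21st century


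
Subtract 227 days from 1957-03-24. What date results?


Start: 1957-03-24, subtract 227 days
Back 24 days from March 24 reaches February 28, 1957 -> 203 left
February 1957 has 28 days -> back to January 31, 1957 -> 175 left
January 1957 has 31 days -> back to December 31, 1956 -> 144 left
December 1956 has 31 days -> back to November 30, 1956 -> 113 left
November 1956 has 30 days -> back to October 31, 1956 -> 83 left
October 1956 has 31 days -> back to September 30, 1956 -> 52 left
September 1956 has 30 days -> back to August 31, 1956 -> 22 left
August 1956: 31 - 22 = 9 -> lands on August 9

Result: 1956-08-09


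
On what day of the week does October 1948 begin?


Target: October 1, 1948
Anchor: Jan 1, 1948. With p = 1948 - 1 = 1947: (p + p//4 - p//100 + p//400) mod 7 = (1947 + 486 - 19 + 4) mod 7 = 2418 mod 7 = 3 -> Thursday (Mon=0 ... Sun=6)
Days before October (Jan-Sep): 274 days
Weekday index = (3 + 274) mod 7 = 4

Friday


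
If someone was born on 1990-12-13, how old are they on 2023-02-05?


Birth: 1990-12-13
Reference: 2023-02-05
Year difference: 2023 - 1990 = 33
Birthday not yet reached in 2023, subtract 1

32 years old


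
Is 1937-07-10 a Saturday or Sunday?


Anchor: Jan 1, 1937. With p = 1937 - 1 = 1936: (p + p//4 - p//100 + p//400) mod 7 = (1936 + 484 - 19 + 4) mod 7 = 2405 mod 7 = 4 -> Friday (Mon=0 ... Sun=6)
Day of year: 191; offset = 190
Weekday index = (4 + 190) mod 7 = 5 -> Saturday
Weekend days: Saturday, Sunday

Yes


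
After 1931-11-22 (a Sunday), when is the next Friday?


Current: Sunday
Target: Friday
Days ahead: 5

Next Friday: 1931-11-27


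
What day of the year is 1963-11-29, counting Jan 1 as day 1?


Date: November 29, 1963
Days in months 1 through 10: 304
Plus 29 days in November

Day of year: 333


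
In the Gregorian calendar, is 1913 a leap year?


Gregorian leap year rule: divisible by 4, but not by 100, unless also by 400.
1913 is not divisible by 4 -> not a leap year

No


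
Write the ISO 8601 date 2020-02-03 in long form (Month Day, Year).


ISO 2020-02-03 parses as year=2020, month=02, day=03
Month 2 -> February

February 3, 2020


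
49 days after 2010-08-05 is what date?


Start: 2010-08-05, add 49 days
August 2010 has 31 days: 31 - 5 = 26 days to August 31 -> 23 left
September 2010: 23 <= 30 -> lands on September 23

Result: 2010-09-23


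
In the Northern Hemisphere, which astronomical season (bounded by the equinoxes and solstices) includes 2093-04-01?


Date: April 1
Astronomical Spring (approx.; exact equinox/solstice day varies by year): March 20 to June 20
April 1 falls within the Spring window

Spring


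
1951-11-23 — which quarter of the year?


Month: November (month 11)
Q1: Jan-Mar, Q2: Apr-Jun, Q3: Jul-Sep, Q4: Oct-Dec

Q4


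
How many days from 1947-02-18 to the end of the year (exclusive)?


Day of year: 49 of 365
Remaining = 365 - 49

316 days


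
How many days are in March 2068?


March 2068

31 days


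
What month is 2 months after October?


October is month 10
10 + 2 = 12

December


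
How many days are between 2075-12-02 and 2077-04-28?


From 2075-12-02 to 2077-04-28
2075-12-02: days before December = 31 + 28 + 31 + 30 + 31 + 30 + 31 + 31 + 30 + 31 + 30 = 334 (2075 is not a leap year); day of year = 334 + 2 = 336
2077-04-28: days before April = 31 + 28 + 31 = 90 (2077 is not a leap year); day of year = 90 + 28 = 118
Rest of 2075: 365 - 336 = 29
Full years 2076 (366): 366
Total = 29 + 366 + 118 = 513

513 days


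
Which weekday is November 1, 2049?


Target: November 1, 2049
Anchor: Jan 1, 2049. With p = 2049 - 1 = 2048: (p + p//4 - p//100 + p//400) mod 7 = (2048 + 512 - 20 + 5) mod 7 = 2545 mod 7 = 4 -> Friday (Mon=0 ... Sun=6)
Days before November (Jan-Oct): 304 days
Weekday index = (4 + 304) mod 7 = 0

Monday


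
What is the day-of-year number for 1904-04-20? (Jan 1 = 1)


Date: April 20, 1904
Days in months 1 through 3: 91
Plus 20 days in April

Day of year: 111


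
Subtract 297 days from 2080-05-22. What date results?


Start: 2080-05-22, subtract 297 days
Back 22 days from May 22 reaches April 30, 2080 -> 275 left
April 2080 has 30 days -> back to March 31, 2080 -> 245 left
March 2080 has 31 days -> back to February 29, 2080 -> 214 left
February 2080 has 29 days -> back to January 31, 2080 -> 185 left
January 2080 has 31 days -> back to December 31, 2079 -> 154 left
December 2079 has 31 days -> back to November 30, 2079 -> 123 left
November 2079 has 30 days -> back to October 31, 2079 -> 93 left
October 2079 has 31 days -> back to September 30, 2079 -> 62 left
September 2079 has 30 days -> back to August 31, 2079 -> 32 left
August 2079 has 31 days -> back to July 31, 2079 -> 1 left
July 2079: 31 - 1 = 30 -> lands on July 30

Result: 2079-07-30


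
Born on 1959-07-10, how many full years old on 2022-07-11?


Birth: 1959-07-10
Reference: 2022-07-11
Year difference: 2022 - 1959 = 63

63 years old


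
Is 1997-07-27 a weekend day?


Anchor: Jan 1, 1997. With p = 1997 - 1 = 1996: (p + p//4 - p//100 + p//400) mod 7 = (1996 + 499 - 19 + 4) mod 7 = 2480 mod 7 = 2 -> Wednesday (Mon=0 ... Sun=6)
Day of year: 208; offset = 207
Weekday index = (2 + 207) mod 7 = 6 -> Sunday
Weekend days: Saturday, Sunday

Yes


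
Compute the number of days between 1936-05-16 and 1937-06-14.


From 1936-05-16 to 1937-06-14
1936-05-16: days before May = 31 + 29 + 31 + 30 = 121 (1936 is a leap year); day of year = 121 + 16 = 137
1937-06-14: days before June = 31 + 28 + 31 + 30 + 31 = 151 (1937 is not a leap year); day of year = 151 + 14 = 165
Rest of 1936: 366 - 137 = 229
Total = 229 + 165 = 394

394 days


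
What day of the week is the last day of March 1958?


March 1958 has 31 days
Anchor: Jan 1, 1958. With p = 1958 - 1 = 1957: (p + p//4 - p//100 + p//400) mod 7 = (1957 + 489 - 19 + 4) mod 7 = 2431 mod 7 = 2 -> Wednesday (Mon=0 ... Sun=6)
Days before March (Jan-Feb): 59; March 1 index = (2 + 59) mod 7 = 5 -> Saturday
Last day offset: 31 - 1 = 30 days
Weekday index = (5 + 30) mod 7 = 0

Monday, March 31


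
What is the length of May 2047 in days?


May 2047

31 days


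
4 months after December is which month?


December is month 12
12 + 4 = 16; wrap: 16 - 12 = 4

April


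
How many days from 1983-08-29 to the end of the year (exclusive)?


Day of year: 241 of 365
Remaining = 365 - 241

124 days


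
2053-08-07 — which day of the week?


Date: August 7, 2053
Anchor: Jan 1, 2053. With p = 2053 - 1 = 2052: (p + p//4 - p//100 + p//400) mod 7 = (2052 + 513 - 20 + 5) mod 7 = 2550 mod 7 = 2 -> Wednesday (Mon=0 ... Sun=6)
Days before August (Jan-Jul): 212; offset = 212 + 7 - 1 = 218
Weekday index = (2 + 218) mod 7 = 3

Day of the week: Thursday


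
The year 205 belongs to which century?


Century = (year - 1) // 100 + 1
= (205 - 1) // 100 + 1
= 204 // 100 + 1
= 2 + 1

3rd century


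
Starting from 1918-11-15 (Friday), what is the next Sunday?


Current: Friday
Target: Sunday
Days ahead: 2

Next Sunday: 1918-11-17


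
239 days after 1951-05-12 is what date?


Start: 1951-05-12, add 239 days
May 1951 has 31 days: 31 - 12 = 19 days to May 31 -> 220 left
June 1951 has 30 days -> 190 left
July 1951 has 31 days -> 159 left
August 1951 has 31 days -> 128 left
September 1951 has 30 days -> 98 left
October 1951 has 31 days -> 67 left
November 1951 has 30 days -> 37 left
December 1951 has 31 days -> 6 left
January 1952: 6 <= 31 -> lands on January 6

Result: 1952-01-06


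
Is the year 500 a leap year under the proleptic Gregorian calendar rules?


Gregorian leap year rule: divisible by 4, but not by 100, unless also by 400.
500 is divisible by 100 but not 400 -> not a leap year

No


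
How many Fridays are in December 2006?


December 2006 has 31 days
Anchor: Jan 1, 2006. With p = 2006 - 1 = 2005: (p + p//4 - p//100 + p//400) mod 7 = (2005 + 501 - 20 + 5) mod 7 = 2491 mod 7 = 6 -> Sunday (Mon=0 ... Sun=6)
Days before December (Jan-Nov): 334; December 1 index = (6 + 334) mod 7 = 4 -> Friday
First Friday is December 1
Fridays: 1, 8, 15, 22, 29

5 Fridays


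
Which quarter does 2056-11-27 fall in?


Month: November (month 11)
Q1: Jan-Mar, Q2: Apr-Jun, Q3: Jul-Sep, Q4: Oct-Dec

Q4


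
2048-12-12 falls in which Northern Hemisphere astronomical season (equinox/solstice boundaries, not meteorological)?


Date: December 12
Astronomical Autumn (approx.; exact equinox/solstice day varies by year): September 22 to December 20
December 12 falls within the Autumn window

Autumn


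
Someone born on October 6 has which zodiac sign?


Date: October 6
Conventional tropical zodiac dates: Libra from September 23 onward; Scorpio starts October 23
October 6 falls within the Libra range

Libra


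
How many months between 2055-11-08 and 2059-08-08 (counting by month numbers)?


From November 2055 to August 2059
4 years * 12 = 48 months, minus 3 months = 45

45 months


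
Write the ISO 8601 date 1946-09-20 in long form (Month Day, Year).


ISO 1946-09-20 parses as year=1946, month=09, day=20
Month 9 -> September

September 20, 1946


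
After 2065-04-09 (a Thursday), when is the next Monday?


Current: Thursday
Target: Monday
Days ahead: 4

Next Monday: 2065-04-13


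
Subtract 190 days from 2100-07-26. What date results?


Start: 2100-07-26, subtract 190 days
Back 26 days from July 26 reaches June 30, 2100 -> 164 left
June 2100 has 30 days -> back to May 31, 2100 -> 134 left
May 2100 has 31 days -> back to April 30, 2100 -> 103 left
April 2100 has 30 days -> back to March 31, 2100 -> 73 left
March 2100 has 31 days -> back to February 28, 2100 -> 42 left
February 2100 has 28 days -> back to January 31, 2100 -> 14 left
January 2100: 31 - 14 = 17 -> lands on January 17

Result: 2100-01-17
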